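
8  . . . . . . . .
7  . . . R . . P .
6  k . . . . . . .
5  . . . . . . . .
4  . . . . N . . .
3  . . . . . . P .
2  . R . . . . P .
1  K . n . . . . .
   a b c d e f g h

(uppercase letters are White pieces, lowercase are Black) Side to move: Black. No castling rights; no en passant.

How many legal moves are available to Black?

Black to move; king on a6.
In check: no.
Legal moves: Ka5, Nd3, Nb3+, Ne2, Na2.
Count: 5.

5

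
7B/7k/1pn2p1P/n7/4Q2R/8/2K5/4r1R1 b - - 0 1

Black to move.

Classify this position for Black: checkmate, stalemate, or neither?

Black to move; black king on h7.
In check: yes, from the white queen on e4.
Legal moves for Black: Kxh8, Rxe4, f5.
Black is in check but has 3 legal moves → neither.

neither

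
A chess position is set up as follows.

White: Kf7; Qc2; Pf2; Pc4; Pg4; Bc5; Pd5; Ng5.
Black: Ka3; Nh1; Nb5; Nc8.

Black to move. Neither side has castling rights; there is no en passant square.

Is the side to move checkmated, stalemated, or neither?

checkmate

Black to move; black king on a3.
In check: yes, from the white bishop on c5.
King squares — a2: attacked by Qc2; b2: attacked by Qc2; b3: attacked by Qc2; a4: attacked by Qc2; b4: attacked by Bc5.
Legal moves for Black: none.
In check with no legal moves → checkmate.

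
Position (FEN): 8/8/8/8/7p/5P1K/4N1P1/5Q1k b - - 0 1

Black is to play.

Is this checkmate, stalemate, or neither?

checkmate

Black to move; black king on h1.
In check: yes, from the white queen on f1.
King squares — g1: attacked by Qf1; g2: attacked by Qf1; h2: attacked by Kh3.
Legal moves for Black: none.
In check with no legal moves → checkmate.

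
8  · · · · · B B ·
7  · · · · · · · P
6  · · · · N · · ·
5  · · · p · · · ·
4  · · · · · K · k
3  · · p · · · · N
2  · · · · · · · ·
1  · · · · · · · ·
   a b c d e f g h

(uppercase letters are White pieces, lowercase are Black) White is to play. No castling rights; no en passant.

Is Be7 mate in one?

no

After Be7: black king on h4; in check: yes, from the white bishop on e7.
Black has 2 legal replies: Kh5, Kxh3.
In check but a legal move exists → not checkmate.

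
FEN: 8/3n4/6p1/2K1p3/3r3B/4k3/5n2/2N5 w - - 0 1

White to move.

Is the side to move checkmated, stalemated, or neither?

White to move; white king on c5.
In check: yes, from the black knight on d7.
King squares — b4: attacked by Rd4; c4: attacked by Rd4; d4: attacked by Ke3; b5: available; d5: attacked by Rd4; b6: attacked by Nd7; c6: available; d6: attacked by Rd4.
Legal moves for White: Kc6, Kb5.
White is in check but has 2 legal moves → neither.

neither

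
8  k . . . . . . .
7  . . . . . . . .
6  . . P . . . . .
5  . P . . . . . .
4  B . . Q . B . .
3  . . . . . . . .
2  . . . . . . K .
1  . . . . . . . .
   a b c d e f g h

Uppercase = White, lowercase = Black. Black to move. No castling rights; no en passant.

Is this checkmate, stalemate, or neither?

Black to move; black king on a8.
In check: no.
King squares — a7: attacked by Qd4; b7: attacked by Pc6; b8: attacked by Bf4.
Legal moves for Black: none.
Not in check and no legal moves → stalemate.

stalemate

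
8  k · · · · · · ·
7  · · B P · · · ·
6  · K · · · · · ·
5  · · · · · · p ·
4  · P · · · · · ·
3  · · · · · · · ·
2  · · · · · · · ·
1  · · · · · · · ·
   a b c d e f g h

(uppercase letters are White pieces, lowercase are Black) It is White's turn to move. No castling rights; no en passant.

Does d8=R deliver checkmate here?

After d8=R: black king on a8; in check: yes, from the white rook on d8.
King squares — a7: attacked by Kb6; b7: attacked by Kb6; b8: attacked by Bc7.
Black has no legal moves → checkmate.

yes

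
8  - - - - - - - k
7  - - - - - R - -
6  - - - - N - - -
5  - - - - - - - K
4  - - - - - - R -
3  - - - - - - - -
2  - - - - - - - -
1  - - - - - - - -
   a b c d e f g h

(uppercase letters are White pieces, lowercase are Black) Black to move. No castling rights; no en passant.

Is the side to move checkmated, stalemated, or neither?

stalemate

Black to move; black king on h8.
In check: no.
King squares — g7: attacked by Rg4; h7: attacked by Rf7; g8: attacked by Rg4.
Legal moves for Black: none.
Not in check and no legal moves → stalemate.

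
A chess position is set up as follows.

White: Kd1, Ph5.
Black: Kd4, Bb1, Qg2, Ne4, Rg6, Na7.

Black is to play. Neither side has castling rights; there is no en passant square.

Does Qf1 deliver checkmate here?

After Qf1: white king on d1; in check: yes, from the black queen on f1.
King squares — c1: attacked by Qf1; e1: attacked by Qf1; c2: attacked by Bb1; d2: attacked by Ne4; e2: attacked by Qf1.
White has no legal moves → checkmate.

yes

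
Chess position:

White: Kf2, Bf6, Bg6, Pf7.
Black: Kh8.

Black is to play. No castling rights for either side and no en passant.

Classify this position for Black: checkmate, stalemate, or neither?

checkmate

Black to move; black king on h8.
In check: yes, from the white bishop on f6.
King squares — g7: attacked by Bf6; h7: attacked by Bg6; g8: attacked by Pf7.
Legal moves for Black: none.
In check with no legal moves → checkmate.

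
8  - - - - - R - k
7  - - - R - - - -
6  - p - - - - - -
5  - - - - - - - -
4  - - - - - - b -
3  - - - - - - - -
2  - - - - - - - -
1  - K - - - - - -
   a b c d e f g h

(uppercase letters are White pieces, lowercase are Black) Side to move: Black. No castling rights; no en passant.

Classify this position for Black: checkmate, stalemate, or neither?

checkmate

Black to move; black king on h8.
In check: yes, from the white rook on f8.
King squares — g7: attacked by Rd7; h7: attacked by Rd7; g8: attacked by Rf8.
Legal moves for Black: none.
In check with no legal moves → checkmate.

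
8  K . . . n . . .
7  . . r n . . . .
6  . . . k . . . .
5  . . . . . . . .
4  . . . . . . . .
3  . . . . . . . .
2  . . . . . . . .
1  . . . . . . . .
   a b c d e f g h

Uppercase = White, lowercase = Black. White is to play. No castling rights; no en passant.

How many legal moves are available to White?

White to move; king on a8.
In check: no.
Legal moves: none.
Count: 0.

0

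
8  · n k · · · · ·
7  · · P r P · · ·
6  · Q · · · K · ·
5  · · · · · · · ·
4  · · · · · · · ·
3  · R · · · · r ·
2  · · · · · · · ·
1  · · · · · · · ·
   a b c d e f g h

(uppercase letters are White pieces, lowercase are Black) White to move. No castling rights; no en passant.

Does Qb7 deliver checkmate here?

After Qb7: black king on c8; in check: yes, from the white queen on b7.
King squares — b7: attacked by Rb3; c7: attacked by Qb7; d7: own rook; b8: own knight; d8: attacked by Pc7.
Black has no legal moves → checkmate.

yes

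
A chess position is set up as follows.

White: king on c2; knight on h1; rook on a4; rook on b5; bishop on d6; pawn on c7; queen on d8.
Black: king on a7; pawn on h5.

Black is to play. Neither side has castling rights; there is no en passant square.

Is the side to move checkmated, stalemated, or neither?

Black to move; black king on a7.
In check: yes, from the white rook on a4.
King squares — a6: attacked by Ra4; b6: attacked by Rb5; b7: attacked by Rb5; a8: attacked by Ra4; b8: attacked by Rb5.
Legal moves for Black: none.
In check with no legal moves → checkmate.

checkmate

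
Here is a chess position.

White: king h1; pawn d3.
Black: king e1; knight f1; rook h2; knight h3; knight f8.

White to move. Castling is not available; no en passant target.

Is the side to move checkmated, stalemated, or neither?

checkmate

White to move; white king on h1.
In check: yes, from the black rook on h2.
King squares — g1: attacked by Nh3; g2: attacked by Rh2; h2: attacked by Nf1.
Legal moves for White: none.
In check with no legal moves → checkmate.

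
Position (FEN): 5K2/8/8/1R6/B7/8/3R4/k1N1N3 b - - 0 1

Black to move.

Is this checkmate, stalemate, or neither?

stalemate

Black to move; black king on a1.
In check: no.
King squares — b1: attacked by Rb5; a2: attacked by Nc1; b2: attacked by Rd2.
Legal moves for Black: none.
Not in check and no legal moves → stalemate.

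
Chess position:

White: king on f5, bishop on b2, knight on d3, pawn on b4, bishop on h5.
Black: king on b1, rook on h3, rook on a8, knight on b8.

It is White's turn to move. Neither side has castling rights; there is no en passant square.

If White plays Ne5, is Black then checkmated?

After Ne5: black king on b1; in check: no.
Black is not in check, so this cannot be checkmate.

no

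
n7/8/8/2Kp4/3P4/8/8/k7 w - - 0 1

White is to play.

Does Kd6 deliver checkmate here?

After Kd6: black king on a1; in check: no.
Black is not in check, so this cannot be checkmate.

no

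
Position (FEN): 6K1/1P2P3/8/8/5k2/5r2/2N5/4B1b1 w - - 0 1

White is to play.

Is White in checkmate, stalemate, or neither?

neither

White to move; white king on g8.
In check: no.
Legal moves for White include: Kh8, Kf8, Kh7, Kg7, Kf7, Nd4, Nb4, Ne3, Na3, Na1, Ba5, Bh4, Bb4, Bg3+, Bc3, Bf2, Bd2+, e8=Q, ... (list truncated; more exist).
White has legal moves and is not in check → neither.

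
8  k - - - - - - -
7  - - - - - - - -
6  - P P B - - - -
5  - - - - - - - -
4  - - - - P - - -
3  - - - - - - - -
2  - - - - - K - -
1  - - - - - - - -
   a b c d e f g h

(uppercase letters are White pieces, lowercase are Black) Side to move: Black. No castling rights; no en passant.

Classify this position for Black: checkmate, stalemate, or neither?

Black to move; black king on a8.
In check: no.
King squares — a7: attacked by Pb6; b7: attacked by Pc6; b8: attacked by Bd6.
Legal moves for Black: none.
Not in check and no legal moves → stalemate.

stalemate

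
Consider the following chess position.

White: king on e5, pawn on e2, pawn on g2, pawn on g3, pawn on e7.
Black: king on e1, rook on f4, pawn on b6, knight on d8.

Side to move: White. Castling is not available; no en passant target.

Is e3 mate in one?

After e3: black king on e1; in check: no.
Black is not in check, so this cannot be checkmate.

no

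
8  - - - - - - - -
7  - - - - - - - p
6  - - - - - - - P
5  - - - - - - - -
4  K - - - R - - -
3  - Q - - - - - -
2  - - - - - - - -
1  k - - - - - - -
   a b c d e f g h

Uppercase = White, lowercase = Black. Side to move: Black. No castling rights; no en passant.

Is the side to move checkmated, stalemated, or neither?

stalemate

Black to move; black king on a1.
In check: no.
King squares — b1: attacked by Qb3; a2: attacked by Qb3; b2: attacked by Qb3.
Legal moves for Black: none.
Not in check and no legal moves → stalemate.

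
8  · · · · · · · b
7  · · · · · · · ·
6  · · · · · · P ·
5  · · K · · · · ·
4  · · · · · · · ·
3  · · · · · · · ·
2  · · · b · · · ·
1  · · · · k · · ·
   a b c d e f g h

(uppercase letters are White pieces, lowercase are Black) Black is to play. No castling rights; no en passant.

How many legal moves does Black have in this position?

Black to move; king on e1.
In check: no.
Legal moves: Bg7, Bf6, Be5, Bd4+, Bhc3, Bb2, Ba1, Bh6, Bg5, Ba5, Bf4, Bb4+, Be3+, Bdc3, Bc1, Kf2, Ke2, Kf1, Kd1.
Count: 19.

19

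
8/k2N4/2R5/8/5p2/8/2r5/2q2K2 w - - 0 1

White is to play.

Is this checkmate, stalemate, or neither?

checkmate

White to move; white king on f1.
In check: yes, from the black queen on c1.
King squares — e1: attacked by Qc1; g1: attacked by Qc1; e2: attacked by Rc2; f2: attacked by Rc2; g2: attacked by Rc2.
Legal moves for White: none.
In check with no legal moves → checkmate.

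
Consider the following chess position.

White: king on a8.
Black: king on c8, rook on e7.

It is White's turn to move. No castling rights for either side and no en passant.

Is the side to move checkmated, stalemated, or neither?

stalemate

White to move; white king on a8.
In check: no.
King squares — a7: attacked by Re7; b7: attacked by Re7; b8: attacked by Kc8.
Legal moves for White: none.
Not in check and no legal moves → stalemate.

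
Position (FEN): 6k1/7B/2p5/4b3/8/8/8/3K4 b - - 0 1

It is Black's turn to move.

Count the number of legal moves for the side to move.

5

Black to move; king on g8.
In check: yes, from the white bishop on h7.
Legal moves: Kh8, Kf8, Kxh7, Kg7, Kf7.
Count: 5.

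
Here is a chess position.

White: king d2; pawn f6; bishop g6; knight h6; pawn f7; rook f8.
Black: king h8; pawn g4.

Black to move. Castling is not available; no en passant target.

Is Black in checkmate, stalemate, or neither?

checkmate

Black to move; black king on h8.
In check: yes, from the white rook on f8.
King squares — g7: attacked by Pf6; h7: attacked by Bg6; g8: attacked by Nh6.
Legal moves for Black: none.
In check with no legal moves → checkmate.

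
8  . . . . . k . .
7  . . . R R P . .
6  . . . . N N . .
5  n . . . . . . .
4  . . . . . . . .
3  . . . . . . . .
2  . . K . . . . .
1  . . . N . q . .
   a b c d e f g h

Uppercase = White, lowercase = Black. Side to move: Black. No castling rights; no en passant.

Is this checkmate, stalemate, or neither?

checkmate

Black to move; black king on f8.
In check: yes, from the white knight on e6.
King squares — e7: attacked by Rd7; f7: attacked by Re7; g7: attacked by Ne6; e8: attacked by Nf6; g8: attacked by Nf6.
Legal moves for Black: none.
In check with no legal moves → checkmate.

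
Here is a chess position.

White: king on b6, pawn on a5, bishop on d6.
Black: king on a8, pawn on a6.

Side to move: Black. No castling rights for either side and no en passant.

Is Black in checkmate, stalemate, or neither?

Black to move; black king on a8.
In check: no.
King squares — a7: attacked by Kb6; b7: attacked by Kb6; b8: attacked by Bd6.
Legal moves for Black: none.
Not in check and no legal moves → stalemate.

stalemate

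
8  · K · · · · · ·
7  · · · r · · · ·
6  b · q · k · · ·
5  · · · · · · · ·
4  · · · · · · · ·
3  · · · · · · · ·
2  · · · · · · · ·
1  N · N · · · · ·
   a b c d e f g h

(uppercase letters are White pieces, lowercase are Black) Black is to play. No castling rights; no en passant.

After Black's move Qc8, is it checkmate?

After Qc8: white king on b8; in check: yes, from the black queen on c8.
King squares — a7: attacked by Rd7; b7: attacked by Ba6; c7: attacked by Rd7; a8: attacked by Qc8; c8: attacked by Ba6.
White has no legal moves → checkmate.

yes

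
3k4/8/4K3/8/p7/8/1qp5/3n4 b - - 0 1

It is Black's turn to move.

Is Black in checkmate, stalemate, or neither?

Black to move; black king on d8.
In check: no.
Legal moves for Black include: Ke8, Kc8, Kc7, Qh8, Qb8, Qg7, Qb7, Qf6+, Qb6+, Qe5+, Qb5, Qd4, Qb4, Qc3, Qb3+, Qa3, Qa2+, Qc1, ... (list truncated; more exist).
Black has legal moves and is not in check → neither.

neither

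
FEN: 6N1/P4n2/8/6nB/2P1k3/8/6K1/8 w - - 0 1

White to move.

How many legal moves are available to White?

White to move; king on g2.
In check: no.
Legal moves: Ne7, Nh6, Nf6+, Bxf7, Bg6+, Bg4, Bf3+, Be2, Bd1, Kg3, Kh2, Kf2, Kh1, Kg1, Kf1, a8=Q+, a8=R, a8=B+, a8=N, c5.
Count: 20.

20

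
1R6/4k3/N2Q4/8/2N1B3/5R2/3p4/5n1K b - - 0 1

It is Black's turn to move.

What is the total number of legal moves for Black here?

Black to move; king on e7.
In check: yes, from the white queen on d6.
Legal moves: none.
Count: 0.

0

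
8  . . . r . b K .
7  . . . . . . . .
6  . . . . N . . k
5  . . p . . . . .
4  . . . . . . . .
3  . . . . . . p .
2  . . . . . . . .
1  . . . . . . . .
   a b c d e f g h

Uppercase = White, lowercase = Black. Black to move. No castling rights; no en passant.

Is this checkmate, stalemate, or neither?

neither

Black to move; black king on h6.
In check: no.
Legal moves for Black: Bg7+, Be7+, Bd6+, Re8, Rc8, Rb8, Ra8, Rd7, Rd6, Rd5, Rd4, Rd3, Rd2, Rd1, Kg6, Kh5, c4, g2.
Black has 18 legal moves and is not in check → neither.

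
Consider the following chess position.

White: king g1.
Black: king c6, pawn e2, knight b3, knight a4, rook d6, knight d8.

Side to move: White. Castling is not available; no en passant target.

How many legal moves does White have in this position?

4

White to move; king on g1.
In check: no.
Legal moves: Kh2, Kg2, Kf2, Kh1.
Count: 4.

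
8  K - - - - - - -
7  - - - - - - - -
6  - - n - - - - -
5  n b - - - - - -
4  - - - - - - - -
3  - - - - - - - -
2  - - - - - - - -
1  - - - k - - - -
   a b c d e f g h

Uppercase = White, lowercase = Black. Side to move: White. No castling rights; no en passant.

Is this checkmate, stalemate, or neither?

stalemate

White to move; white king on a8.
In check: no.
King squares — a7: attacked by Nc6; b7: attacked by Na5; b8: attacked by Nc6.
Legal moves for White: none.
Not in check and no legal moves → stalemate.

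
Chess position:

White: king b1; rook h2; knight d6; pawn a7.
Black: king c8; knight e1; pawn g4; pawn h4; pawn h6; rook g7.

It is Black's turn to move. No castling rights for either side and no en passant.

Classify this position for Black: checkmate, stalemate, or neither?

Black to move; black king on c8.
In check: yes, from the white knight on d6.
King squares — b7: attacked by Nd6; c7: available; d7: available; b8: attacked by Pa7; d8: available.
Legal moves for Black: Kd8, Kd7, Kc7.
Black is in check but has 3 legal moves → neither.

neither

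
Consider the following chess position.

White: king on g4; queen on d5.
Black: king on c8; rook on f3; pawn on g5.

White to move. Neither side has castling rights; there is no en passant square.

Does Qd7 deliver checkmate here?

After Qd7: black king on c8; in check: yes, from the white queen on d7.
Black has 2 legal replies: Kb8, Kxd7.
In check but a legal move exists → not checkmate.

no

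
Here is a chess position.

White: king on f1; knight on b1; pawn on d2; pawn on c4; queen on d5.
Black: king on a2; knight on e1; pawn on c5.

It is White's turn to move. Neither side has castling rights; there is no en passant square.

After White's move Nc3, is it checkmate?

no

After Nc3: black king on a2; in check: yes, from the white knight on c3.
Black has 4 legal replies: Kb3, Ka3, Kb2, Ka1.
In check but a legal move exists → not checkmate.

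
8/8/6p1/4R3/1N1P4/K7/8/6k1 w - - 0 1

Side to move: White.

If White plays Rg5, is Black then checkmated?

After Rg5: black king on g1; in check: yes, from the white rook on g5.
Black has 4 legal replies: Kh2, Kf2, Kh1, Kf1.
In check but a legal move exists → not checkmate.

no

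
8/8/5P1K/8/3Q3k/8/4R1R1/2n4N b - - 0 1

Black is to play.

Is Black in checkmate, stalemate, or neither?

Black to move; black king on h4.
In check: yes, from the white queen on d4.
King squares — g3: attacked by Nh1; h3: available; g4: attacked by Rg2; g5: attacked by Rg2; h5: attacked by Kh6.
Legal moves for Black: Kh3.
Black is in check but has 1 legal move → neither.

neither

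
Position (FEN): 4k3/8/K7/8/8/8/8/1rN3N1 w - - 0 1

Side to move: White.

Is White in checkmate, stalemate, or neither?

neither

White to move; white king on a6.
In check: no.
Legal moves for White: Ka7, Ka5, Nh3, Nf3, Nge2, Nd3, Nb3, Nce2, Na2.
White has 9 legal moves and is not in check → neither.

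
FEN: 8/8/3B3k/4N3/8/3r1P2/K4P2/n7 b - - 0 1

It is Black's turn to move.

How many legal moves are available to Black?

16

Black to move; king on h6.
In check: no.
Legal moves: Kh7, Kg7, Kh5, Kg5, Rxd6, Rd5, Rd4, Rxf3, Re3, Rc3, Rb3, Ra3+, Rd2+, Rd1, Nb3, Nc2.
Count: 16.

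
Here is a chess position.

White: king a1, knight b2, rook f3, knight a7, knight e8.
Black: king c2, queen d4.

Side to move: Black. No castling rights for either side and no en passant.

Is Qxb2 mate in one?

After Qxb2: white king on a1; in check: yes, from the black queen on b2.
King squares — b1: attacked by Qb2; a2: attacked by Qb2; b2: attacked by Kc2.
White has no legal moves → checkmate.

yes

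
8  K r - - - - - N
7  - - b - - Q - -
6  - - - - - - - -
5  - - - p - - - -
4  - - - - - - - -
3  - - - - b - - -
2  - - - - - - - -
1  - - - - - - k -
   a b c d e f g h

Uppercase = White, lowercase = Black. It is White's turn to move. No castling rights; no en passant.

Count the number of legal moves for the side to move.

White to move; king on a8.
In check: yes, from the black rook on b8.
Legal moves: none.
Count: 0.

0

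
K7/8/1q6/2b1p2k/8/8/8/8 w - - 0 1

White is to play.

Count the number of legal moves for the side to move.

0

White to move; king on a8.
In check: no.
Legal moves: none.
Count: 0.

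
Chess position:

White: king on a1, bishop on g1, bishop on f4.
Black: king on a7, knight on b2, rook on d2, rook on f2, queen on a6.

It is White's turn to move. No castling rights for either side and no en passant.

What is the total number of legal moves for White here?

1

White to move; king on a1.
In check: yes, from the black queen on a6.
Legal moves: Kb1.
Count: 1.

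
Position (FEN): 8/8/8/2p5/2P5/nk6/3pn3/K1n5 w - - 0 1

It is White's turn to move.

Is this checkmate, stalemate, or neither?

White to move; white king on a1.
In check: no.
King squares — b1: attacked by Na3; a2: attacked by Nc1; b2: attacked by Kb3.
Legal moves for White: none.
Not in check and no legal moves → stalemate.

stalemate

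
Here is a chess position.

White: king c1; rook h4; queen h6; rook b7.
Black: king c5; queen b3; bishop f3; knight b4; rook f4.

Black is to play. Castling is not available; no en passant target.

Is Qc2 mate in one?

After Qc2: white king on c1; in check: yes, from the black queen on c2.
King squares — b1: attacked by Qc2; d1: attacked by Qc2; b2: attacked by Qc2; c2: attacked by Nb4; d2: attacked by Qc2.
White has no legal moves → checkmate.

yes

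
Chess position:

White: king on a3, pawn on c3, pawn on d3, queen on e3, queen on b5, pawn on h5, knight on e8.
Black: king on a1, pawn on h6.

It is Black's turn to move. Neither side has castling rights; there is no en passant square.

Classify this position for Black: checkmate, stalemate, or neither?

Black to move; black king on a1.
In check: no.
King squares — b1: attacked by Qb5; a2: attacked by Ka3; b2: attacked by Ka3.
Legal moves for Black: none.
Not in check and no legal moves → stalemate.

stalemate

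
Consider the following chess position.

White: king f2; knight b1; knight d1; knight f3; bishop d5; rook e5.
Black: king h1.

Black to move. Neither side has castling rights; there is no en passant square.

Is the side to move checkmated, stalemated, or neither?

Black to move; black king on h1.
In check: no.
King squares — g1: attacked by Kf2; g2: attacked by Kf2; h2: attacked by Nf3.
Legal moves for Black: none.
Not in check and no legal moves → stalemate.

stalemate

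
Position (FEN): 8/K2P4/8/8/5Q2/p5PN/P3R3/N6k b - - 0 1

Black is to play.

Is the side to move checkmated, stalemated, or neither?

Black to move; black king on h1.
In check: no.
King squares — g1: attacked by Nh3; g2: attacked by Re2; h2: attacked by Re2.
Legal moves for Black: none.
Not in check and no legal moves → stalemate.

stalemate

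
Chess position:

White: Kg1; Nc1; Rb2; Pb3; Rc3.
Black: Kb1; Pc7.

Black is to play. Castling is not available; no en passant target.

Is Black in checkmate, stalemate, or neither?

Black to move; black king on b1.
In check: yes, from the white rook on b2.
King squares — a1: available; c1: attacked by Rc3; a2: attacked by Nc1; b2: available; c2: attacked by Rb2.
Legal moves for Black: Kxb2, Ka1.
Black is in check but has 2 legal moves → neither.

neither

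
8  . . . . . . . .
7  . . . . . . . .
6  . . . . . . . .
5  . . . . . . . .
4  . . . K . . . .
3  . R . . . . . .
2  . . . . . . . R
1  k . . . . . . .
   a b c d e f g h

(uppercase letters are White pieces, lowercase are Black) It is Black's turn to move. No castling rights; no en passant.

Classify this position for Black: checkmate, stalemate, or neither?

Black to move; black king on a1.
In check: no.
King squares — b1: attacked by Rb3; a2: attacked by Rh2; b2: attacked by Rh2.
Legal moves for Black: none.
Not in check and no legal moves → stalemate.

stalemate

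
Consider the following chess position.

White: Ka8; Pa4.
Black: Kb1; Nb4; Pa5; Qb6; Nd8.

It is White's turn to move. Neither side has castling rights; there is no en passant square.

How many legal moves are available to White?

0

White to move; king on a8.
In check: no.
Legal moves: none.
Count: 0.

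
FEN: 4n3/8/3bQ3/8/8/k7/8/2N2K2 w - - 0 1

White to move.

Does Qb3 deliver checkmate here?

After Qb3: black king on a3; in check: yes, from the white queen on b3.
King squares — a2: attacked by Nc1; b2: attacked by Qb3; b3: attacked by Nc1; a4: attacked by Qb3; b4: attacked by Qb3.
Black has no legal moves → checkmate.

yes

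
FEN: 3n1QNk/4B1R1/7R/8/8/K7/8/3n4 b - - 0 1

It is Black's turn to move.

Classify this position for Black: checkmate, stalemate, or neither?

checkmate

Black to move; black king on h8.
In check: yes, from the white rook on h6.
King squares — g7: attacked by Qf8; h7: attacked by Rh6; g8: attacked by Rg7.
Legal moves for Black: none.
In check with no legal moves → checkmate.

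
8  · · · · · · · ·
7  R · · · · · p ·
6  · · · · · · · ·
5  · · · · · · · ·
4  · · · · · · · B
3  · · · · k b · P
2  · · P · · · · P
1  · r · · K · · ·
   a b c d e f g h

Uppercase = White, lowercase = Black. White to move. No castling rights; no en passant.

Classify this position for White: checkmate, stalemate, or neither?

checkmate

White to move; white king on e1.
In check: yes, from the black rook on b1.
King squares — d1: attacked by Rb1; f1: attacked by Rb1; d2: attacked by Ke3; e2: attacked by Ke3; f2: attacked by Ke3.
Legal moves for White: none.
In check with no legal moves → checkmate.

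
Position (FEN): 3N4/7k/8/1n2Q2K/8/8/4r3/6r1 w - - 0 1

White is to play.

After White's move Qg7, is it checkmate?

no

After Qg7: black king on h7; in check: yes, from the white queen on g7.
Black has 2 legal replies: Kxg7, Rxg7.
In check but a legal move exists → not checkmate.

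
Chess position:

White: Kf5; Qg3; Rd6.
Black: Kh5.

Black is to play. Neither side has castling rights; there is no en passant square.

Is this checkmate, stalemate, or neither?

Black to move; black king on h5.
In check: no.
King squares — g4: attacked by Qg3; h4: attacked by Qg3; g5: attacked by Qg3; g6: attacked by Qg3; h6: attacked by Rd6.
Legal moves for Black: none.
Not in check and no legal moves → stalemate.

stalemate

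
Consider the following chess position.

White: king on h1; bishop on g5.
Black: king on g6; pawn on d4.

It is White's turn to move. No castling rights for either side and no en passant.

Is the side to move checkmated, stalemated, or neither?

neither

White to move; white king on h1.
In check: no.
Legal moves for White: Bd8, Be7, Bh6, Bf6, Bh4, Bf4, Be3, Bd2, Bc1, Kh2, Kg2, Kg1.
White has 12 legal moves and is not in check → neither.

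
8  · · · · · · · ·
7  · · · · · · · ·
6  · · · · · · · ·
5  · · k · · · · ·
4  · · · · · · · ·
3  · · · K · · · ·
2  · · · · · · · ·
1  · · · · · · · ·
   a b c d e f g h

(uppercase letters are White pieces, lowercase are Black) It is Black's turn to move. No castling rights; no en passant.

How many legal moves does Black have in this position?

6

Black to move; king on c5.
In check: no.
Legal moves: Kd6, Kc6, Kb6, Kd5, Kb5, Kb4.
Count: 6.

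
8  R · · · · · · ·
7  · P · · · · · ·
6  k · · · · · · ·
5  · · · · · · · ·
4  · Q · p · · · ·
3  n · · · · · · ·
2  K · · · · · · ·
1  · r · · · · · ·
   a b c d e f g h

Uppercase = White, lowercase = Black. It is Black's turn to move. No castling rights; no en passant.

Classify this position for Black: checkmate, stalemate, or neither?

Black to move; black king on a6.
In check: yes, from the white rook on a8.
King squares — a5: attacked by Qb4; b5: attacked by Qb4; b6: attacked by Qb4; a7: attacked by Ra8; b7: attacked by Qb4.
Legal moves for Black: none.
In check with no legal moves → checkmate.

checkmate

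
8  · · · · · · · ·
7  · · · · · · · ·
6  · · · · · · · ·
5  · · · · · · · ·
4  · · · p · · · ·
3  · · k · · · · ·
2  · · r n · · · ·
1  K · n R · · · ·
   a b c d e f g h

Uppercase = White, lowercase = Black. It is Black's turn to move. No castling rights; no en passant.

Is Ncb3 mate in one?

yes

After Ncb3: white king on a1; in check: yes, from the black knight on b3.
King squares — b1: attacked by Nd2; a2: attacked by Rc2; b2: attacked by Rc2.
White has no legal moves → checkmate.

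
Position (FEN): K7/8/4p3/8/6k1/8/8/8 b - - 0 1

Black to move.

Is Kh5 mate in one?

After Kh5: white king on a8; in check: no.
White is not in check, so this cannot be checkmate.

no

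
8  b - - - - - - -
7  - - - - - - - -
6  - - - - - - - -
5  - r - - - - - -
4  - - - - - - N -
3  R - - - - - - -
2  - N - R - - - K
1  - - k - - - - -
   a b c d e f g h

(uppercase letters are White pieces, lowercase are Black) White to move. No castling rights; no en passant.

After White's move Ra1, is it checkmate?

After Ra1: black king on c1; in check: yes, from the white rook on a1.
Black has 1 legal reply: Kxd2.
In check but a legal move exists → not checkmate.

no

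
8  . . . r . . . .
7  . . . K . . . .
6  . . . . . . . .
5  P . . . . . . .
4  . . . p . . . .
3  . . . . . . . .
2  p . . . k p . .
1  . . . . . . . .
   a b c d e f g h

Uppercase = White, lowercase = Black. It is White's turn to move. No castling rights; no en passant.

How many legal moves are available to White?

White to move; king on d7.
In check: yes, from the black rook on d8.
Legal moves: Kxd8, Ke7, Kc7, Ke6, Kc6.
Count: 5.

5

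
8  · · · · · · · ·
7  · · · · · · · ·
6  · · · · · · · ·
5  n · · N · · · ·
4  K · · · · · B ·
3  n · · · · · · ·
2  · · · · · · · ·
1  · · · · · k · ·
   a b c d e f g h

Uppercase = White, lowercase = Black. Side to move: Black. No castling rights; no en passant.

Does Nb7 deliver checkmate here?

no

After Nb7: white king on a4; in check: no.
White is not in check, so this cannot be checkmate.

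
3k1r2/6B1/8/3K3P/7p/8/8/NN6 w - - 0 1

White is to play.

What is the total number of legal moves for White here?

22

White to move; king on d5.
In check: no.
Legal moves: Bh8, Bxf8, Bh6, Bf6+, Be5, Bd4, Bc3, Bb2, Ke6, Kd6, Kc6, Ke5, Kc5, Ke4, Kd4, Kc4, Nc3, Na3, Nd2, Nb3, Nc2, h6.
Count: 22.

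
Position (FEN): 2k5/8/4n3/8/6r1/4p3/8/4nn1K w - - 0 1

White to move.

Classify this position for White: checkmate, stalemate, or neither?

stalemate

White to move; white king on h1.
In check: no.
King squares — g1: attacked by Rg4; g2: attacked by Ne1; h2: attacked by Nf1.
Legal moves for White: none.
Not in check and no legal moves → stalemate.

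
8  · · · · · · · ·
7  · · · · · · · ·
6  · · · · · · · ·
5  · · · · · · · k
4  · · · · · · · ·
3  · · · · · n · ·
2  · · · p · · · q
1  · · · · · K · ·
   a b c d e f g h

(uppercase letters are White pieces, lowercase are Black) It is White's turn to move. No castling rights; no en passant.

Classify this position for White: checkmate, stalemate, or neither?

stalemate

White to move; white king on f1.
In check: no.
King squares — e1: attacked by Pd2; g1: attacked by Qh2; e2: attacked by Qh2; f2: attacked by Qh2; g2: attacked by Qh2.
Legal moves for White: none.
Not in check and no legal moves → stalemate.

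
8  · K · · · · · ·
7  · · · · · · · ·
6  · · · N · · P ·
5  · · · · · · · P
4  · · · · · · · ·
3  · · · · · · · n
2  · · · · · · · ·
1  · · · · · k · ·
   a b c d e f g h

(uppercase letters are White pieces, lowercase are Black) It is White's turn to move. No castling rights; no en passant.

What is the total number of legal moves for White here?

15

White to move; king on b8.
In check: no.
Legal moves: Kc8, Ka8, Kc7, Kb7, Ka7, Ne8, Nc8, Nf7, Nb7, Nf5, Nb5, Ne4, Nc4, g7, h6.
Count: 15.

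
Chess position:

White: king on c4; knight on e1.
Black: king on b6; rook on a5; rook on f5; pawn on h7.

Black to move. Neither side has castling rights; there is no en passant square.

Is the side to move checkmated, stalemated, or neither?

Black to move; black king on b6.
In check: no.
Legal moves for Black include: Kc7, Kb7, Ka7, Kc6, Ka6, Rf8, Rf7, Rf6, Rh5, Rg5, Rfe5, Rfd5, Rfc5+, Rfb5, Rf4+, Rf3, Rf2, Rf1, ... (list truncated; more exist).
Black has legal moves and is not in check → neither.

neither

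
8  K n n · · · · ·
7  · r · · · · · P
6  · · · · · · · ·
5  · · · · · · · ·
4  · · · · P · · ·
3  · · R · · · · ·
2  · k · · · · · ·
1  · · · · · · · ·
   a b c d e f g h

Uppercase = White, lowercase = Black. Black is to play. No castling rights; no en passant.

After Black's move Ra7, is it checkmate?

no

After Ra7: white king on a8; in check: yes, from the black rook on a7.
White has 1 legal reply: Kxb8.
In check but a legal move exists → not checkmate.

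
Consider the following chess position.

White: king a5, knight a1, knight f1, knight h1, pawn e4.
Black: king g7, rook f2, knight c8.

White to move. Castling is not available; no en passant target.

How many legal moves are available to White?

White to move; king on a5.
In check: no.
Legal moves: Ka6, Kb5, Kb4, Ka4, Nhg3, Nxf2, Nfg3, Ne3, Nh2, Nd2, Nb3, Nc2, e5.
Count: 13.

13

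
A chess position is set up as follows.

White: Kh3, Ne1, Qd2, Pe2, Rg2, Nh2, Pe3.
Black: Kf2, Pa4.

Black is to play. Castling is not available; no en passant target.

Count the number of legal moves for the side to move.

Black to move; king on f2.
In check: yes, from the white rook on g2.
Legal moves: none.
Count: 0.

0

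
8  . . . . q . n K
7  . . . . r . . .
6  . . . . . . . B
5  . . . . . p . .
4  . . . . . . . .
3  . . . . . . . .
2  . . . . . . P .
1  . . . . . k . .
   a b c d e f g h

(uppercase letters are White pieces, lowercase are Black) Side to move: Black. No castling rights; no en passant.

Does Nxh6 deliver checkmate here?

After Nxh6: white king on h8; in check: yes, from the black queen on e8.
King squares — g7: attacked by Re7; h7: attacked by Re7; g8: attacked by Nh6.
White has no legal moves → checkmate.

yes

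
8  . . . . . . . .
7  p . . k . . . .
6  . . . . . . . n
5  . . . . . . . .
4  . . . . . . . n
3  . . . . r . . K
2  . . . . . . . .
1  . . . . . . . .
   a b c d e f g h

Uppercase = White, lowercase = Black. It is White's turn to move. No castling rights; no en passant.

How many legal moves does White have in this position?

2

White to move; king on h3.
In check: yes, from the black rook on e3.
Legal moves: Kxh4, Kh2.
Count: 2.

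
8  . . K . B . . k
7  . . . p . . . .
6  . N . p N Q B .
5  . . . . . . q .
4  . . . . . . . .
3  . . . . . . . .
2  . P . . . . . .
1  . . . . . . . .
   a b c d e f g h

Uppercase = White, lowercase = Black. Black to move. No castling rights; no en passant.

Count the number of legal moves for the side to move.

2

Black to move; king on h8.
In check: yes, from the white queen on f6.
Legal moves: Kg8, Qxf6.
Count: 2.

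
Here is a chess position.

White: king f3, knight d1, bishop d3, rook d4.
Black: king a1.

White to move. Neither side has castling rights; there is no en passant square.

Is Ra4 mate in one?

yes

After Ra4: black king on a1; in check: yes, from the white rook on a4.
King squares — b1: attacked by Bd3; a2: attacked by Ra4; b2: attacked by Nd1.
Black has no legal moves → checkmate.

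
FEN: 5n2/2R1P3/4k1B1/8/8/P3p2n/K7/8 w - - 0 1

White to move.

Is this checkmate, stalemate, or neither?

neither

White to move; white king on a2.
In check: no.
Legal moves for White include: Rc8, Rd7, Rb7, Ra7, Rc6+, Rc5, Rc4, Rc3, Rc2, Rc1, Be8, Bh7, Bf7+, Bh5, Bf5+, Be4, Bd3, Bc2, ... (list truncated; more exist).
White has legal moves and is not in check → neither.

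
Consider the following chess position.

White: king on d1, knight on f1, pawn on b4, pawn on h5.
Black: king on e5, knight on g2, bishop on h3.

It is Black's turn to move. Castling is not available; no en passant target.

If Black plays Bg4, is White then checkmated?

After Bg4: white king on d1; in check: yes, from the black bishop on g4.
White has 3 legal replies: Kd2, Kc2, Kc1.
In check but a legal move exists → not checkmate.

no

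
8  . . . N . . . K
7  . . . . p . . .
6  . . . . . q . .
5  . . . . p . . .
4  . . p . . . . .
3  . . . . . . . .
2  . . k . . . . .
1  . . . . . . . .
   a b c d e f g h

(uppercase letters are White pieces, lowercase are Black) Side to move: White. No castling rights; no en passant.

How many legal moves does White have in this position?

2

White to move; king on h8.
In check: yes, from the black queen on f6.
Legal moves: Kg8, Kh7.
Count: 2.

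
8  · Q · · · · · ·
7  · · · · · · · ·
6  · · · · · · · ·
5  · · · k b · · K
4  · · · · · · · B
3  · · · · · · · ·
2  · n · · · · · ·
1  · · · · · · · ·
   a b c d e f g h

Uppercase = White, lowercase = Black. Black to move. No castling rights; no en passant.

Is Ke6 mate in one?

After Ke6: white king on h5; in check: no.
White is not in check, so this cannot be checkmate.

no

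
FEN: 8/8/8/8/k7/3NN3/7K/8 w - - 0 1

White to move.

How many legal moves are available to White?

21

White to move; king on h2.
In check: no.
Legal moves: Nf5, Nd5, Ng4, Nc4, Ng2, Nc2, Nf1, Nd1, Ne5, Nc5+, Nf4, Nb4, Nf2, Nb2+, Ne1, Nc1, Kh3, Kg3, Kg2, Kh1, Kg1.
Count: 21.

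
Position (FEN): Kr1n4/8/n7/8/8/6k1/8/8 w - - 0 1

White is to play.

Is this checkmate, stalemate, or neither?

neither

White to move; white king on a8.
In check: yes, from the black rook on b8.
King squares — a7: available; b7: attacked by Rb8; b8: attacked by Na6.
Legal moves for White: Ka7.
White is in check but has 1 legal move → neither.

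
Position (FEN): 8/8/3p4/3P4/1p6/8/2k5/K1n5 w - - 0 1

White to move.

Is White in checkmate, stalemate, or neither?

stalemate

White to move; white king on a1.
In check: no.
King squares — b1: attacked by Kc2; a2: attacked by Nc1; b2: attacked by Kc2.
Legal moves for White: none.
Not in check and no legal moves → stalemate.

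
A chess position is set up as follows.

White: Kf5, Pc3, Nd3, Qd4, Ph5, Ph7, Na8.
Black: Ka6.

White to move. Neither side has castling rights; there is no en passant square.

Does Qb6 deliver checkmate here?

After Qb6: black king on a6; in check: yes, from the white queen on b6.
King squares — a5: attacked by Qb6; b5: attacked by Qb6; b6: attacked by Na8; a7: attacked by Qb6; b7: attacked by Qb6.
Black has no legal moves → checkmate.

yes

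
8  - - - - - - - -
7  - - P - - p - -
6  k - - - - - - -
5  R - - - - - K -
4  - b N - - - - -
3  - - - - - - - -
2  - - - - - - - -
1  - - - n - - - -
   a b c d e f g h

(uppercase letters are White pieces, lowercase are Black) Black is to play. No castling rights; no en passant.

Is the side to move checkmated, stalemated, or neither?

neither

Black to move; black king on a6.
In check: yes, from the white rook on a5.
Legal moves for Black: Kb7, Bxa5.
Black is in check but has 2 legal moves → neither.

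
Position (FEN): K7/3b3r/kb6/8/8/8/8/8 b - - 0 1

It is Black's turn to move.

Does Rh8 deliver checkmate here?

After Rh8: white king on a8; in check: yes, from the black rook on h8.
King squares — a7: attacked by Ka6; b7: attacked by Ka6; b8: attacked by Rh8.
White has no legal moves → checkmate.

yes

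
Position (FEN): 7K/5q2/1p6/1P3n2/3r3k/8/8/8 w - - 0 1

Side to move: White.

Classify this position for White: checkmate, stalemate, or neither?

White to move; white king on h8.
In check: no.
King squares — g7: attacked by Nf5; h7: attacked by Qf7; g8: attacked by Qf7.
Legal moves for White: none.
Not in check and no legal moves → stalemate.

stalemate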